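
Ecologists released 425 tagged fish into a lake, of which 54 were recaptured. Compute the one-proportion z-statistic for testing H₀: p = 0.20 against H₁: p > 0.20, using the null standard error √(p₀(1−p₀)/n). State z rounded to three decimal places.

z = -3.759

The sample proportion is 54/425 = 0.12706.
SE₀ = √(0.20·0.80/425) = 0.019403.
Test statistic: z = -0.07294/0.019403 = -3.759.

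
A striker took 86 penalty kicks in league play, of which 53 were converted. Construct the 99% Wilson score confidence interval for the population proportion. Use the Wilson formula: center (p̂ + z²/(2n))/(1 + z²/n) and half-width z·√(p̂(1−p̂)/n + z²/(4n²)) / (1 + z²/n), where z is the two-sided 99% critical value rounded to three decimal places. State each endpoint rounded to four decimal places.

p̂ = 53/86 = 0.61628; z = 2.576, so z² = 6.635776.
Denominator 1 + z²/n = 1 + 6.635776/86 = 1.077160.
Center = (0.61628 + 0.038580)/1.077160 = 0.60795.
Radicand: p̂(1−p̂)/n + z²/(4n²) = 0.002749758 + 0.000224303 = 0.002974061.
Half-width = 2.576·√0.002974061/1.077160 = 0.13042.
So the interval runs from 0.4775 to 0.7384.

(0.4775, 0.7384)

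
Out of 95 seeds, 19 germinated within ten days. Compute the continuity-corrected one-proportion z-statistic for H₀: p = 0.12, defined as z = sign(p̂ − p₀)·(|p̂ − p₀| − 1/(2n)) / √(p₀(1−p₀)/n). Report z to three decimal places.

z = 2.242

Sample proportion p̂ = 19/95 = 0.20000. p̂ − p₀ = 0.080000.
1/(2n) = 0.005263.
Corrected numerator: |0.080000| − 0.005263 = 0.074737.
Under H₀, SE = √(p₀(1−p₀)/n) = √(0.12·0.88/95) = √0.001111579 = 0.033340.
z = +0.074737/0.033340 = 2.242.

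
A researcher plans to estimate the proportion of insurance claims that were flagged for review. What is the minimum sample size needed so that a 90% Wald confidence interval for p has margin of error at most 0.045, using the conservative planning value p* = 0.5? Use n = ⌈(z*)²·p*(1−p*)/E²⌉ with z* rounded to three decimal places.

n = 335

z* = 1.645 at the 90% level.
p*(1−p*) = 0.2500.
(z*)²·p*(1−p*)/E² = 2.706025·0.2500/0.002025 = 334.077.
Rounding up, n = 335.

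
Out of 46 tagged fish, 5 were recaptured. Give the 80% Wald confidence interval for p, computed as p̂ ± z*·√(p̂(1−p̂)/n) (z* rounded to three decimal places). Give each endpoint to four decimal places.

With x = 5 successes in n = 46, p̂ = 0.10870.
SE = √(p̂(1−p̂)/n) = √(0.096881/46) = 0.045892.
The 80% critical value is z* = 1.282.
Margin of error: 1.282 × 0.045892 = 0.05883.
Interval: 0.10870 ± 0.05883 → (0.0499, 0.1675).

(0.0499, 0.1675)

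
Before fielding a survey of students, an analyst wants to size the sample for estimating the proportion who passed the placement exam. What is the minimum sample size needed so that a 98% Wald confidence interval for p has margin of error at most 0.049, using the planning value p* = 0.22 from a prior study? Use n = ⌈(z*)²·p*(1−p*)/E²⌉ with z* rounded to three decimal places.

For 98% confidence, z* = 2.326.
p*(1−p*) = 0.22·0.78 = 0.1716.
Required n before rounding: 5.410276 × 0.1716 / 0.049² = 386.674.
⌈386.674⌉ = 387.

n = 387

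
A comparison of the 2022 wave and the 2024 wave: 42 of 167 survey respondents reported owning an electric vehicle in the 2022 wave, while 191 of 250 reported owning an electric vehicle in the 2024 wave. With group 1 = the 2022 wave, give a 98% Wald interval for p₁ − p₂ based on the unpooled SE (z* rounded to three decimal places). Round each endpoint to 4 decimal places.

(-0.6125, -0.4125)

p̂₁ = 42/167 = 0.25150, p̂₂ = 191/250 = 0.76400; p̂₁ − p̂₂ = -0.51250.
SE = √(0.001127223 + 0.000721216) = √0.001848439 = 0.042993.
z* = 2.326 at the 98% level. Margin = 2.326·0.042993 = 0.10000.
CI: -0.51250 ± 0.10000 = (-0.6125, -0.4125).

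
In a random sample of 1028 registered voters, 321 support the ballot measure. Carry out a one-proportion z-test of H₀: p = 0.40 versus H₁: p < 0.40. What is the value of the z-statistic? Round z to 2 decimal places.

z = -5.74

With x = 321 successes in n = 1028, p̂ = 0.31226.
SE₀ = √(0.40·0.60/1028) = 0.015279.
Test statistic: z = -0.08774/0.015279 = -5.74.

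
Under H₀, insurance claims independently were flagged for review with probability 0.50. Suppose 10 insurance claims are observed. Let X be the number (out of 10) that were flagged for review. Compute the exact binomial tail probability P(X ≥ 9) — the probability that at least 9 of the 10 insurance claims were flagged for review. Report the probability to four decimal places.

X ~ Binomial(n=10, p=0.50).
P(X ≥ 9) = C(10,9)·0.50^9·0.50^1 + C(10,10)·0.50^10·0.50^0.
= 0.009766 + 0.000977 = 0.0107.

P = 0.0107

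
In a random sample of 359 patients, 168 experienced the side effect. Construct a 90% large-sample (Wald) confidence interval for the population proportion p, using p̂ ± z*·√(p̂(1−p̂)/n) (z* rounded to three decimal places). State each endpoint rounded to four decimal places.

(0.4246, 0.5113)

Sample proportion p̂ = 168/359 = 0.46797.
Standard error of p̂: √(0.248974/359) = √0.000693521 = 0.026335.
z* = 1.645 at the 90% level.
Margin of error: 1.645 × 0.026335 = 0.04332.
CI: 0.46797 ± 0.04332 = (0.4246, 0.5113).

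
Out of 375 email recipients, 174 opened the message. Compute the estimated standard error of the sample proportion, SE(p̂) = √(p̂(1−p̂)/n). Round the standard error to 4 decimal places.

The sample proportion is 174/375 = 0.46400.
p̂(1−p̂) = 0.46400·0.53600 = 0.248704.
SE = √(0.248704/375) = √0.000663211 = 0.0258.

SE = 0.0258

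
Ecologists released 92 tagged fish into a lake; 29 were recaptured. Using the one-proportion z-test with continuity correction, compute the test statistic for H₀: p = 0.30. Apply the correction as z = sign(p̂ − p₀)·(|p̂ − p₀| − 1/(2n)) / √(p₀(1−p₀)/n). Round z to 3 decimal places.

With x = 29 successes in n = 92, p̂ = 0.31522. p̂ − p₀ = 0.015217.
1/(2n) = 0.005435.
Corrected numerator: |0.015217| − 0.005435 = 0.009782.
SE₀ = √(0.30·0.70/92) = 0.047777.
z = (+)0.009782/0.047777 = 0.205.

z = 0.205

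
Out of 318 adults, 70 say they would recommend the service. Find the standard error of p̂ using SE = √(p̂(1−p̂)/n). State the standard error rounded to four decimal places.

SE = 0.0232

With x = 70 successes in n = 318, p̂ = 0.22013.
p̂(1−p̂) = 0.171673.
SE = √(0.171673/318) = √0.000539852 = 0.0232.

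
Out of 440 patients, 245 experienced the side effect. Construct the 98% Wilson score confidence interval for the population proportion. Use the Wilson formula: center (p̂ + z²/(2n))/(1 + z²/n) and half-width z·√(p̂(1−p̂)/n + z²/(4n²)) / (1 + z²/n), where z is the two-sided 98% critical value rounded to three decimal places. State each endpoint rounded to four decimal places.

(0.5014, 0.6109)

p̂ = 245/440 = 0.55682; z = 2.326, so z² = 5.410276.
1 + z²/n = 1.012296.
Center = (0.55682 + 0.006148)/1.012296 = 0.55613.
Radicand: p̂(1−p̂)/n + z²/(4n²) = 0.000560845 + 0.000006986 = 0.000567831.
Half-width = 2.326·√0.000567831/1.012296 = 0.05475.
CI: 0.55613 ± 0.05475 = (0.5014, 0.6109).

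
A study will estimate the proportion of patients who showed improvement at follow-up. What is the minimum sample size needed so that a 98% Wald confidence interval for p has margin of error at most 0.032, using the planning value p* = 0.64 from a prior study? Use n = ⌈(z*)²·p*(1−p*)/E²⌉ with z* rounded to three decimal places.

n = 1218

z* = 2.326 at the 98% level.
p*(1−p*) = 0.64·0.36 = 0.2304.
Required n before rounding: 5.410276 × 0.2304 / 0.032² = 1217.312.
⌈1217.312⌉ = 1218.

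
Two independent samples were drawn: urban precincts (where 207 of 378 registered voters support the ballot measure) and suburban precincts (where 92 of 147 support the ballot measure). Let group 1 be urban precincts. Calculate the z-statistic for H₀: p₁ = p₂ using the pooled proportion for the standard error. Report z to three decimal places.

z = -1.625

p̂₁ = 207/378 = 0.54762, p̂₂ = 92/147 = 0.62585.
Pooling: p̂ = 299/525 = 0.56952.
Pooled SE = √[0.2451664·0.00944822] ≈ 0.048129.
z = (p̂₁ − p̂₂)/SE = (0.54762 − 0.62585)/0.048129 = -0.07823/0.048129 = -1.625.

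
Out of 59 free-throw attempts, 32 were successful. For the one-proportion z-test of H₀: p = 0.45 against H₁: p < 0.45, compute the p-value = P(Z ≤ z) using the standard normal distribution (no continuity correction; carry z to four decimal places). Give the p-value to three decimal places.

p-value = 0.923

With x = 32 successes in n = 59, p̂ = 0.54237.
Null standard error: √(0.45·0.55/59) = √0.004194915 = 0.064768.
Test statistic (full precision, shown to 4 dp): z = (32/59 − 0.45)/SE₀ ≈ 1.4262.
From the standard normal, P(Z ≤ z) = 0.923.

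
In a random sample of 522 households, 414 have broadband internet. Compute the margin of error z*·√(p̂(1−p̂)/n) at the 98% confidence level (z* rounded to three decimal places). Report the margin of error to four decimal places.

The sample proportion is 414/522 = 0.79310.
SE = √(p̂(1−p̂)/n) = √(0.164090/522) = 0.017730.
For 98% confidence, z* = 2.326.
So ME = 0.0412.

ME = 0.0412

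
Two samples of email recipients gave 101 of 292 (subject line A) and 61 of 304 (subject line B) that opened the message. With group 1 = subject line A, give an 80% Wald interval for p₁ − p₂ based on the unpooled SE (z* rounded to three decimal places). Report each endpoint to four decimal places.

p̂₁ = 0.34589, p̂₂ = 0.20066, so the observed difference is 0.14523.
Unpooled SE = √(p̂₁(1−p̂₁)/n₁ + p̂₂(1−p̂₂)/n₂) = √(0.000774830 + 0.000527613) = 0.036089.
z* = 1.282 at the 80% level. Margin = 1.282·0.036089 = 0.04627.
CI: 0.14523 ± 0.04627 = (0.0990, 0.1915).

(0.0990, 0.1915)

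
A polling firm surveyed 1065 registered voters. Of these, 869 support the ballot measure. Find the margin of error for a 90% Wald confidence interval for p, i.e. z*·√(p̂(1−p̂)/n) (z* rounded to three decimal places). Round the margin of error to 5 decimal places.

Sample proportion p̂ = 869/1065 = 0.81596.
SE = √(p̂(1−p̂)/n) = √(0.150168/1065) = 0.011874.
z* = 1.645 at the 90% level.
ME = 1.645·0.011874 = 0.01953.

ME = 0.01953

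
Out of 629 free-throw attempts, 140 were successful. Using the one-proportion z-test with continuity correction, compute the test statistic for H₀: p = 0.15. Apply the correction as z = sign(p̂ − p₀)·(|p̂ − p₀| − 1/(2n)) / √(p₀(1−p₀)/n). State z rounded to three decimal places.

With x = 140 successes in n = 629, p̂ = 0.22258. p̂ − p₀ = 0.072576.
Continuity correction 1/(2n) = 1/1258 = 0.000795.
Corrected numerator: |0.072576| − 0.000795 = 0.071781.
Null standard error: √(0.15·0.85/629) = √0.000202703 = 0.014237.
z = +0.071781/0.014237 = 5.042.

z = 5.042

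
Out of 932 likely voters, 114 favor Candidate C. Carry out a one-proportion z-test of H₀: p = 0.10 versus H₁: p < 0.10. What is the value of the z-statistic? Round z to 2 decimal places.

z = 2.27

Sample proportion p̂ = 114/932 = 0.12232.
Under H₀, SE = √(p₀(1−p₀)/n) = √(0.10·0.90/932) = √0.000096567 = 0.009827.
z = (p̂ − p₀)/SE = (0.12232 − 0.10)/0.009827 = 2.27.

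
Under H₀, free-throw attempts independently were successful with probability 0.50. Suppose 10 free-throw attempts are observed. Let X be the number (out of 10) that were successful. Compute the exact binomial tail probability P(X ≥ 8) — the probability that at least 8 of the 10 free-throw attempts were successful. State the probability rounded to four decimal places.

X ~ Binomial(n=10, p=0.50).
P(X ≥ 8) = C(10,8)·0.50^8·0.50^2 + C(10,9)·0.50^9·0.50^1 + C(10,10)·0.50^10·0.50^0.
= 0.043945 + 0.009766 + 0.000977 = 0.0547.

P = 0.0547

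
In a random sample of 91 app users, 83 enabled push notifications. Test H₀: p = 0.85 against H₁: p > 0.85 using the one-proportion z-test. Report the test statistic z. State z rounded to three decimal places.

With x = 83 successes in n = 91, p̂ = 0.91209.
Null standard error: √(0.85·0.15/91) = √0.001401099 = 0.037431.
z = (p̂ − p₀)/SE = (0.91209 − 0.85)/0.037431 = 1.659.

z = 1.659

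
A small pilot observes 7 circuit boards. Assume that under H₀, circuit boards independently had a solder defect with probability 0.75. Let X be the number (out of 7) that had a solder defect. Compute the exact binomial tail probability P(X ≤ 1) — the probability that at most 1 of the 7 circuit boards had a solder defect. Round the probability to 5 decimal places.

P = 0.00134

X ~ Binomial(n=7, p=0.75).
P(X ≤ 1) = C(7,0)·0.75^0·0.25^7 + C(7,1)·0.75^1·0.25^6.
= 0.000061 + 0.001282 = 0.00134.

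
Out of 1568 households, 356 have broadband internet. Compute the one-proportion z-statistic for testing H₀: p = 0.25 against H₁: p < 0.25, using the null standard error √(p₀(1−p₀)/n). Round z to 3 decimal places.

z = -2.100

p̂ = 356/1568 = 0.22704.
Null standard error: √(0.25·0.75/1568) = √0.000119579 = 0.010935.
z = (0.22704 − 0.25)/0.010935 = -0.02296/0.010935 = -2.100.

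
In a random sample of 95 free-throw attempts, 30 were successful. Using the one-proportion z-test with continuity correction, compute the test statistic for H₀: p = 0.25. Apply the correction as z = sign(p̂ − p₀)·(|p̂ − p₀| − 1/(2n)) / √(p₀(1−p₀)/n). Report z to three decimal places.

p̂ = 30/95 = 0.31579. p̂ − p₀ = 0.065789.
Continuity correction 1/(2n) = 1/190 = 0.005263.
Corrected numerator: |0.065789| − 0.005263 = 0.060526.
Under H₀, SE = √(p₀(1−p₀)/n) = √(0.25·0.75/95) = √0.001973684 = 0.044426.
z = (+)0.060526/0.044426 = 1.362.

z = 1.362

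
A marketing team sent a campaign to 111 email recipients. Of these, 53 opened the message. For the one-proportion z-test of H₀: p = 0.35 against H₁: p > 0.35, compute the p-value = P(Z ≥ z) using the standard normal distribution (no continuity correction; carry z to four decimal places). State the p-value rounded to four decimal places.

p̂ = 53/111 = 0.47748.
SE₀ = √(0.35·0.65/111) = 0.045272.
z = (p̂ − p₀)/SE = (53/111 − 0.35)/0.045272 ≈ 2.8158.
p-value = P(Z ≥ z) with z = 2.8158 → 0.0024.

p-value = 0.0024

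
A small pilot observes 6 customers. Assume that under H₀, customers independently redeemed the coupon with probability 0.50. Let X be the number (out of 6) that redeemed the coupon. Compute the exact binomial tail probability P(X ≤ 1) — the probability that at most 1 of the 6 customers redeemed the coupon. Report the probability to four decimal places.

P = 0.1094

X is binomial with n = 6 and p = 0.50.
P(X ≤ 1) = C(6,0)·0.50^0·0.50^6 + C(6,1)·0.50^1·0.50^5.
= 0.015625 + 0.093750 = 0.1094.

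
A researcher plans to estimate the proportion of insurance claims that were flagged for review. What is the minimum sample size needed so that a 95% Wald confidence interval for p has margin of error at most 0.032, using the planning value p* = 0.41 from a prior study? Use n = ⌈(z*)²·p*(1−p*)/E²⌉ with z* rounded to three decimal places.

For 95% confidence, z* = 1.960.
p*(1−p*) = 0.41·0.59 = 0.2419.
Required n before rounding: 3.841600 × 0.2419 / 0.032² = 907.503.
Rounding up, n = 908.

n = 908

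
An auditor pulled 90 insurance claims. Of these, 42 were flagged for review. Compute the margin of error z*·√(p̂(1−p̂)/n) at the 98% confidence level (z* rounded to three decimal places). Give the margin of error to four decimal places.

p̂ = 42/90 = 0.46667.
SE = √(p̂(1−p̂)/n) = √(0.248889/90) = 0.052587.
z* = 2.326 at the 98% level.
ME = 2.326·0.052587 = 0.1223.

ME = 0.1223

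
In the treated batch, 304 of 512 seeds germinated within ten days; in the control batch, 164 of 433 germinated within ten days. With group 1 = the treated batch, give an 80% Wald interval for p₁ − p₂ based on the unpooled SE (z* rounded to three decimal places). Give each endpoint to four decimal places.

(0.1742, 0.2558)

p̂₁ = 304/512 = 0.59375, p̂₂ = 164/433 = 0.37875; p̂₁ − p̂₂ = 0.21500.
SE = √(0.000471115 + 0.000543416) = √0.001014531 = 0.031852.
The 80% critical value is z* = 1.282. Margin of error = 0.04083.
CI: 0.21500 ± 0.04083 = (0.1742, 0.2558).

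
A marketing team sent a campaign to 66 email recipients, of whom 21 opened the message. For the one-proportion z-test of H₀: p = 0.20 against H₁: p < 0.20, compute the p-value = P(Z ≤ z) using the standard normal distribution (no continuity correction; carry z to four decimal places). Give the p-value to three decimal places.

p̂ = 21/66 = 0.31818.
SE₀ = √(0.20·0.80/66) = 0.049237.
z = (p̂ − p₀)/SE = (21/66 − 0.20)/0.049237 ≈ 2.4003.
p-value = P(Z ≤ z) with z = 2.4003 → 0.992.

p-value = 0.992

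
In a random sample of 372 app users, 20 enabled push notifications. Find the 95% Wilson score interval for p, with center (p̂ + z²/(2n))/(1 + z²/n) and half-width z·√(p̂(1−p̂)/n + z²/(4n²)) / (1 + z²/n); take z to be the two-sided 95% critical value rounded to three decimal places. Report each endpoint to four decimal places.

(0.0351, 0.0816)

p̂ = 20/372 = 0.05376; z = 1.960, so z² = 3.841600.
Denominator 1 + z²/n = 1 + 3.841600/372 = 1.010327.
Center = (0.05376 + 0.005163)/1.010327 = 0.05832.
Radicand: p̂(1−p̂)/n + z²/(4n²) = 0.000136755 + 0.000006940 = 0.000143695.
Half-width = z·√(radicand)/denom = 1.960·0.011987/1.010327 = 0.02325.
So the interval runs from 0.0351 to 0.0816.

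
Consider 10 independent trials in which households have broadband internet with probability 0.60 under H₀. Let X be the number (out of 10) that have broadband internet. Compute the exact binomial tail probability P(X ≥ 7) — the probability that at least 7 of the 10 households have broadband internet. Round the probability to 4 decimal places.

P = 0.3823

X ~ Binomial(n=10, p=0.60).
P(X ≥ 7) = C(10,7)·0.60^7·0.40^3 + C(10,8)·0.60^8·0.40^2 + C(10,9)·0.60^9·0.40^1 + C(10,10)·0.60^10·0.40^0.
= 0.214991 + 0.120932 + 0.040311 + 0.006047 = 0.3823.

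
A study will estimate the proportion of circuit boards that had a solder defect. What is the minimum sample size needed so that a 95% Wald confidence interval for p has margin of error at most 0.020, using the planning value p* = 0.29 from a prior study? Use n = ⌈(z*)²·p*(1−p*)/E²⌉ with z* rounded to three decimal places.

z* = 1.960 at the 95% level.
p*(1−p*) = 0.2059.
(z*)²·p*(1−p*)/E² = 3.841600·0.2059/0.000400 = 1977.464.
⌈1977.464⌉ = 1978.

n = 1978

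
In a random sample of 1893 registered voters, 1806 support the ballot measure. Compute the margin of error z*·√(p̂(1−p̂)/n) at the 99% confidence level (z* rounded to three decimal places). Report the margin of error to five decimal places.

p̂ = 1806/1893 = 0.95404.
SE(p̂) = √(0.95404·0.04596/1893) = 0.004813.
The 99% critical value is z* = 2.576.
Margin of error = z*·SE = 2.576 × 0.004813 = 0.01240.

ME = 0.01240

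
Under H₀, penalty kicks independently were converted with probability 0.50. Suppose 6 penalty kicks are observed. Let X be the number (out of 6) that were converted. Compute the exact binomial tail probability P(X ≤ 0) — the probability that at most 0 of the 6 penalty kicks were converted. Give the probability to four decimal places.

X is binomial with n = 6 and p = 0.50.
P(X ≤ 0) = C(6,0)·0.50^0·0.50^6.
= 0.015625 = 0.0156.

P = 0.0156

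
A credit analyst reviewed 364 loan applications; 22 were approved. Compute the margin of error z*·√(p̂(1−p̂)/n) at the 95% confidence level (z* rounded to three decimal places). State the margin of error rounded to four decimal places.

ME = 0.0245

With x = 22 successes in n = 364, p̂ = 0.06044.
SE = √(p̂(1−p̂)/n) = √(0.056787/364) = 0.012490.
z* = 1.960 at the 95% level.
So ME = 0.0245.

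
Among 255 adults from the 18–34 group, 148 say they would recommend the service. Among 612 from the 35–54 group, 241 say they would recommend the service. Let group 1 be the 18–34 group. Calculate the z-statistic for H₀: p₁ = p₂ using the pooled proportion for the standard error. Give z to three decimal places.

z = 5.034

p̂₁ = 148/255 = 0.58039, p̂₂ = 241/612 = 0.39379.
Pooling: p̂ = 389/867 = 0.44867.
SE = √[p̂(1−p̂)(1/n₁+1/n₂)] = √[0.44867·0.55133·(1/255+1/612)] ≈ 0.037071.
z = (p̂₁ − p̂₂)/SE = (0.58039 − 0.39379)/0.037071 = 0.18660/0.037071 = 5.034.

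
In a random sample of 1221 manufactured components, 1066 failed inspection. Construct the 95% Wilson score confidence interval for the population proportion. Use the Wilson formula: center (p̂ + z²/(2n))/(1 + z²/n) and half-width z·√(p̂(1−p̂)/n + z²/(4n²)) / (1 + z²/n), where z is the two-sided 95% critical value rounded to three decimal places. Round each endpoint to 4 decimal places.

p̂ = 1066/1221 = 0.87305; z = 1.960, so z² = 3.841600.
1 + z²/n = 1.003146.
Adjusted center: (0.87305 + z²/(2n))/1.003146 = 0.87188.
Radicand: p̂(1−p̂)/n + z²/(4n²) = 0.000090770 + 0.000000644 = 0.000091414.
Half-width = 1.960·√0.000091414/1.003146 = 0.01868.
So the interval runs from 0.8532 to 0.8906.

(0.8532, 0.8906)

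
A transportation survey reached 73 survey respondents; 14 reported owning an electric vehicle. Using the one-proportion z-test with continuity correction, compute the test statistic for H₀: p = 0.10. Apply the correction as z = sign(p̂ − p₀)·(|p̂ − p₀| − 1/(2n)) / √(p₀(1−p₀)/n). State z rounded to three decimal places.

z = 2.419

The sample proportion is 14/73 = 0.19178. p̂ − p₀ = 0.091781.
Continuity correction 1/(2n) = 1/146 = 0.006849.
Corrected numerator: |0.091781| − 0.006849 = 0.084932.
SE₀ = √(0.10·0.90/73) = 0.035112.
z = (+)0.084932/0.035112 = 2.419.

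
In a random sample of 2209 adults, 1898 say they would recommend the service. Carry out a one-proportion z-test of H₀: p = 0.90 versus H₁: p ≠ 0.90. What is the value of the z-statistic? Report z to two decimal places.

p̂ = 1898/2209 = 0.85921.
Null standard error: √(0.90·0.10/2209) = √0.000040742 = 0.006383.
z = (p̂ − p₀)/SE = (0.85921 − 0.90)/0.006383 = -6.39.

z = -6.39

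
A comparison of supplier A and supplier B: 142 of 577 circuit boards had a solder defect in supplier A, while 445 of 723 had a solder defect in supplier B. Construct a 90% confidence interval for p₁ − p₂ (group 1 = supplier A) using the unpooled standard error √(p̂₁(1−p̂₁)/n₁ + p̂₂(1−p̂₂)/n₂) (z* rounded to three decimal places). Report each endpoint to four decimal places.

(-0.4113, -0.3275)

p̂₁ = 142/577 = 0.24610, p̂₂ = 445/723 = 0.61549; p̂₁ − p̂₂ = -0.36939.
SE = √(0.000321551 + 0.000327333) = √0.000648884 = 0.025473.
The 90% critical value is z* = 1.645. Margin = 1.645·0.025473 = 0.04190.
Interval: -0.36939 ± 0.04190 → (-0.4113, -0.3275).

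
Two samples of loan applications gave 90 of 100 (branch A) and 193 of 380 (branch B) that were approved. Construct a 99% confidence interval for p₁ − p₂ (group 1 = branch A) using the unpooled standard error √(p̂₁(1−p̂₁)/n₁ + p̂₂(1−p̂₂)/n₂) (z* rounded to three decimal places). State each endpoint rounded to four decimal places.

p̂₁ = 0.90000, p̂₂ = 0.50789, so the observed difference is 0.39211.
SE = √(0.000900000 + 0.000657731) = √0.001557731 = 0.039468.
For 99% confidence, z* = 2.576. Margin of error = 0.10167.
CI: 0.39211 ± 0.10167 = (0.2904, 0.4938).

(0.2904, 0.4938)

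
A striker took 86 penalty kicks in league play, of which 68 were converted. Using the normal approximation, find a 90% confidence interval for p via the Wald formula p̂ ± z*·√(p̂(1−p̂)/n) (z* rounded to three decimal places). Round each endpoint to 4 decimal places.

(0.7185, 0.8629)

With x = 68 successes in n = 86, p̂ = 0.79070.
SE = √(p̂(1−p̂)/n) = √(0.165495/86) = 0.043868.
The 90% critical value is z* = 1.645.
Margin = 1.645·0.043868 = 0.07216.
Interval: 0.79070 ± 0.07216 → (0.7185, 0.8629).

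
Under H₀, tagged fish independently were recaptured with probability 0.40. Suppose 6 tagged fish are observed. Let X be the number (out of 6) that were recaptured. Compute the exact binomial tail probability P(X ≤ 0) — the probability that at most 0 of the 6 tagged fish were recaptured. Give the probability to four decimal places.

X ~ Binomial(n=6, p=0.40).
P(X ≤ 0) = C(6,0)·0.40^0·0.60^6.
= 0.046656 = 0.0467.

P = 0.0467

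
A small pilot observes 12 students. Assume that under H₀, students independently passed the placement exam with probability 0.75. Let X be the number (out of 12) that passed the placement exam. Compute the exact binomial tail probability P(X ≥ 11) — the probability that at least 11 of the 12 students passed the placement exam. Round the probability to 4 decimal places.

X ~ Binomial(n=12, p=0.75).
P(X ≥ 11) = C(12,11)·0.75^11·0.25^1 + C(12,12)·0.75^12·0.25^0.
= 0.126705 + 0.031676 = 0.1584.

P = 0.1584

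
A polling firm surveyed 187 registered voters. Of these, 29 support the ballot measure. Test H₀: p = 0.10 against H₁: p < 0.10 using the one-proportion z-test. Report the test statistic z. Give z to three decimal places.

z = 2.511

Sample proportion p̂ = 29/187 = 0.15508.
SE₀ = √(0.10·0.90/187) = 0.021938.
z = (p̂ − p₀)/SE = (0.15508 − 0.10)/0.021938 = 2.511.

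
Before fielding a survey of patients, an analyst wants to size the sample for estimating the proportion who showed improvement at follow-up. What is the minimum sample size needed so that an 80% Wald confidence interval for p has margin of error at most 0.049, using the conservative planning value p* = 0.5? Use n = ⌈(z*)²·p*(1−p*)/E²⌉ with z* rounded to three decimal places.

n = 172

z* = 1.282 at the 80% level.
p*(1−p*) = 0.2500.
(z*)²·p*(1−p*)/E² = 1.643524·0.2500/0.002401 = 171.129.
⌈171.129⌉ = 172.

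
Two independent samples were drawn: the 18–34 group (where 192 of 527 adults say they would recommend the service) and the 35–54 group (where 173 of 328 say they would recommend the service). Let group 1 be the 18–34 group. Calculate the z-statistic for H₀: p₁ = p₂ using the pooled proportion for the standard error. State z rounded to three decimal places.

z = -4.689

Sample proportions: p̂₁ = 192/527 = 0.36433 and p̂₂ = 173/328 = 0.52744.
Pooled p̂ = (192+173)/(527+328) = 365/855 = 0.42690.
SE = √[p̂(1−p̂)(1/n₁+1/n₂)] = √[0.42690·0.57310·(1/527+1/328)] ≈ 0.034787.
z = (p̂₁ − p̂₂)/SE = (0.36433 − 0.52744)/0.034787 = -0.16311/0.034787 = -4.689.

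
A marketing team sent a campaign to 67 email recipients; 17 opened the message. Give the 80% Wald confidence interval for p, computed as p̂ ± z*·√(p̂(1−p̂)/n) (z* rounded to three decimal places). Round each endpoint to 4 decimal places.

p̂ = 17/67 = 0.25373.
SE(p̂) = √(0.25373·0.74627/67) = 0.053162.
z* = 1.282 at the 80% level.
Margin of error: 1.282 × 0.053162 = 0.06815.
Interval: 0.25373 ± 0.06815 → (0.1856, 0.3219).

(0.1856, 0.3219)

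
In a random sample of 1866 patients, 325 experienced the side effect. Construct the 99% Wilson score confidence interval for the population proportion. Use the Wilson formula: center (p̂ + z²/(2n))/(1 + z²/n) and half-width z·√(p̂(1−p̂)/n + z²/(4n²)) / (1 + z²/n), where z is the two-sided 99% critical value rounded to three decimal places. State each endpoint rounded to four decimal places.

p̂ = 325/1866 = 0.17417; z = 2.576, so z² = 6.635776.
Denominator 1 + z²/n = 1 + 6.635776/1866 = 1.003556.
Adjusted center: (0.17417 + z²/(2n))/1.003556 = 0.17532.
Radicand: p̂(1−p̂)/n + z²/(4n²) = 0.000077082 + 0.000000476 = 0.000077558.
Half-width = z·√(radicand)/denom = 2.576·0.008807/1.003556 = 0.02261.
So the interval runs from 0.1527 to 0.1979.

(0.1527, 0.1979)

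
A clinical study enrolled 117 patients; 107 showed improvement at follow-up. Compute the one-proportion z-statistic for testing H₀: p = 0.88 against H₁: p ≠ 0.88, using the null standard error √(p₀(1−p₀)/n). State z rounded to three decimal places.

z = 1.149

p̂ = 107/117 = 0.91453.
Null standard error: √(0.88·0.12/117) = √0.000902564 = 0.030043.
z = (0.91453 − 0.88)/0.030043 = 0.03453/0.030043 = 1.149.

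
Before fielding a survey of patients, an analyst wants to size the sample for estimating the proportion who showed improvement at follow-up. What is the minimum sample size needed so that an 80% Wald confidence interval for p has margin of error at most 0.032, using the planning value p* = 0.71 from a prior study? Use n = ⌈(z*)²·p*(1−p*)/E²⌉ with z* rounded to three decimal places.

z* = 1.282 at the 80% level.
p*(1−p*) = 0.2059.
(z*)²·p*(1−p*)/E² = 1.643524·0.2059/0.001024 = 330.470.
Rounding up, n = 331.

n = 331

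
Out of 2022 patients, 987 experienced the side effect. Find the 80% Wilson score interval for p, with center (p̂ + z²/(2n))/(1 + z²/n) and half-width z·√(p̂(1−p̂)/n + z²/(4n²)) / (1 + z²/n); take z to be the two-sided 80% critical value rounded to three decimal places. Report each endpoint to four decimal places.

p̂ = 987/2022 = 0.48813; z = 1.282, so z² = 1.643524.
Denominator 1 + z²/n = 1 + 1.643524/2022 = 1.000813.
Center = (0.48813 + 0.000406)/1.000813 = 0.48814.
Radicand: p̂(1−p̂)/n + z²/(4n²) = 0.000123570 + 0.000000100 = 0.000123670.
Half-width = 1.282·√0.000123670/1.000813 = 0.01425.
So the interval runs from 0.4739 to 0.5024.

(0.4739, 0.5024)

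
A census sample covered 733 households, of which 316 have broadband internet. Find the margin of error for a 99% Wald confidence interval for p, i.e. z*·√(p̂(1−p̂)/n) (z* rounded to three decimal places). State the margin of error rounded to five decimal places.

ME = 0.04712

Sample proportion p̂ = 316/733 = 0.43111.
SE(p̂) = √(0.43111·0.56889/733) = 0.018292.
For 99% confidence, z* = 2.576.
So ME = 0.04712.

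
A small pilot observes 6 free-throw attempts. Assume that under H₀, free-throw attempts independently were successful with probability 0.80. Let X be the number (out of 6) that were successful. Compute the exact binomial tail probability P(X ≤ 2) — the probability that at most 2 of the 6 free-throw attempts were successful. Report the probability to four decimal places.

P = 0.0170

X is binomial with n = 6 and p = 0.80.
P(X ≤ 2) = C(6,0)·0.80^0·0.20^6 + C(6,1)·0.80^1·0.20^5 + C(6,2)·0.80^2·0.20^4.
= 0.000064 + 0.001536 + 0.015360 = 0.0170.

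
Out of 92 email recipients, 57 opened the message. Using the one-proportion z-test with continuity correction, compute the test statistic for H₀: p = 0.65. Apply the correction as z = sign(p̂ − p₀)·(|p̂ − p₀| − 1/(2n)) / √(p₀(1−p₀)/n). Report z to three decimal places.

With x = 57 successes in n = 92, p̂ = 0.61957. p̂ − p₀ = -0.030435.
1/(2n) = 0.005435.
Corrected numerator: |-0.030435| − 0.005435 = 0.025000.
SE₀ = √(0.65·0.35/92) = 0.049728.
z = −0.025000/0.049728 = -0.503.

z = -0.503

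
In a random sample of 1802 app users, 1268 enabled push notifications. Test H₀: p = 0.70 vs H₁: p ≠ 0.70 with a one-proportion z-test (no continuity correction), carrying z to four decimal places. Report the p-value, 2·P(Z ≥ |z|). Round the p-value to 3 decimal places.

Sample proportion p̂ = 1268/1802 = 0.70366.
Under H₀, SE = √(p₀(1−p₀)/n) = √(0.70·0.30/1802) = √0.000116537 = 0.010795.
z = (p̂ − p₀)/SE = (1268/1802 − 0.70)/0.010795 ≈ 0.3393.
From the standard normal, 2·P(Z ≥ |z|) = 0.734.

p-value = 0.734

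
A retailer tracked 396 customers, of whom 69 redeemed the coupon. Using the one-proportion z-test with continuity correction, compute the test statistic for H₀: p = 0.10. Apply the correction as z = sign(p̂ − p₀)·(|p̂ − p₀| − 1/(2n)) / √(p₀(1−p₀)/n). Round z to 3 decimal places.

z = 4.841

p̂ = 69/396 = 0.17424. p̂ − p₀ = 0.074242.
1/(2n) = 0.001263.
Corrected numerator: |0.074242| − 0.001263 = 0.072979.
SE₀ = √(0.10·0.90/396) = 0.015076.
z = (+)0.072979/0.015076 = 4.841.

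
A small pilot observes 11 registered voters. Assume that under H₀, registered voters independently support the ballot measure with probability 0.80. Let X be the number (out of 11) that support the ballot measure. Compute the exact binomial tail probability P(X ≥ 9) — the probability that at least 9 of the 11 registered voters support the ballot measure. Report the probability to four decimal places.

P = 0.6174

X is binomial with n = 11 and p = 0.80.
P(X ≥ 9) = C(11,9)·0.80^9·0.20^2 + C(11,10)·0.80^10·0.20^1 + C(11,11)·0.80^11·0.20^0.
= 0.295279 + 0.236223 + 0.085899 = 0.6174.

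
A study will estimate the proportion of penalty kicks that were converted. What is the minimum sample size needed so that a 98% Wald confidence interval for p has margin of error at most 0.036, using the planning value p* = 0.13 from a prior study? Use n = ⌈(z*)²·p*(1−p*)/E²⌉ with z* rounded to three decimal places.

z* = 2.326 at the 98% level.
p*(1−p*) = 0.1131.
(z*)²·p*(1−p*)/E² = 5.410276·0.1131/0.001296 = 472.147.
Rounding up, n = 473.

n = 473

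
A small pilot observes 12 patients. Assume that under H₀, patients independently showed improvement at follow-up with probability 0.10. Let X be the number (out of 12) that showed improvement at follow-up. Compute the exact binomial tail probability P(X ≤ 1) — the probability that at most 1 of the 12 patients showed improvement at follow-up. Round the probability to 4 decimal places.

X is binomial with n = 12 and p = 0.10.
P(X ≤ 1) = C(12,0)·0.10^0·0.90^12 + C(12,1)·0.10^1·0.90^11.
= 0.282430 + 0.376573 = 0.6590.

P = 0.6590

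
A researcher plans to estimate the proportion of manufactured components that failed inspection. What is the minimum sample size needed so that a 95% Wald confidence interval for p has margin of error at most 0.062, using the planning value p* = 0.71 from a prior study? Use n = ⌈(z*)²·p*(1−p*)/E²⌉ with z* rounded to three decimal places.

n = 206

z* = 1.960 at the 95% level.
p*(1−p*) = 0.2059.
Required n before rounding: 3.841600 × 0.2059 / 0.062² = 205.771.
⌈205.771⌉ = 206.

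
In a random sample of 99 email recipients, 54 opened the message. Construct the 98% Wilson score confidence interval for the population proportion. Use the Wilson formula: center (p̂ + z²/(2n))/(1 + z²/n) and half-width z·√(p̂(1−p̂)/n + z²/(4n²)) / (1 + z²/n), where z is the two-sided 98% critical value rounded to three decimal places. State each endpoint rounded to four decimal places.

p̂ = 54/99 = 0.54545; z = 2.326, so z² = 5.410276.
1 + z²/n = 1.054649.
Adjusted center: (0.54545 + z²/(2n))/1.054649 = 0.54310.
Radicand: p̂(1−p̂)/n + z²/(4n²) = 0.002504383 + 0.000138003 = 0.002642386.
Half-width = z·√(radicand)/denom = 2.326·0.051404/1.054649 = 0.11337.
Interval: 0.54310 ± 0.11337 → (0.4297, 0.6565).

(0.4297, 0.6565)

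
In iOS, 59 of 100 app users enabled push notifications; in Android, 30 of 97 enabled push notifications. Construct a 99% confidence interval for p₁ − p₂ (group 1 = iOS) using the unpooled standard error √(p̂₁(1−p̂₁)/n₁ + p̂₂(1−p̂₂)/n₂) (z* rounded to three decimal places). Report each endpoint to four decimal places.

p̂₁ = 0.59000, p̂₂ = 0.30928, so the observed difference is 0.28072.
Unpooled SE = √(p̂₁(1−p̂₁)/n₁ + p̂₂(1−p̂₂)/n₂) = √(0.002419000 + 0.002202322) = 0.067980.
The 99% critical value is z* = 2.576. Margin of error = 0.17512.
CI: 0.28072 ± 0.17512 = (0.1056, 0.4558).

(0.1056, 0.4558)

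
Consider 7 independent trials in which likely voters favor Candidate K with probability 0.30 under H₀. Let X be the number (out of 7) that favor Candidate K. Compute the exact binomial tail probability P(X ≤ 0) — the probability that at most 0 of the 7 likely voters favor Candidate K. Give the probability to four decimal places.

X is binomial with n = 7 and p = 0.30.
P(X ≤ 0) = C(7,0)·0.30^0·0.70^7.
= 0.082354 = 0.0824.

P = 0.0824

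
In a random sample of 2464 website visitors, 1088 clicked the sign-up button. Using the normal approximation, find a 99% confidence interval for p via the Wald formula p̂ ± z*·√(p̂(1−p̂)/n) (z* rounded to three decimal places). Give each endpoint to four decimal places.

p̂ = 1088/2464 = 0.44156.
SE = √(p̂(1−p̂)/n) = √(0.246585/2464) = 0.010004.
z* = 2.576 at the 99% level.
Margin = 2.576·0.010004 = 0.02577.
Interval: 0.44156 ± 0.02577 → (0.4158, 0.4673).

(0.4158, 0.4673)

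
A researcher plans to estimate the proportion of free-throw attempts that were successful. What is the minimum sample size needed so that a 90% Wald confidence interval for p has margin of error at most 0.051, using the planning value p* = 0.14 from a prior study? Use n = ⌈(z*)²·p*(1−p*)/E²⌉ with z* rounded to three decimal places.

n = 126

z* = 1.645 at the 90% level.
p*(1−p*) = 0.1204.
(z*)²·p*(1−p*)/E² = 2.706025·0.1204/0.002601 = 125.262.
⌈125.262⌉ = 126.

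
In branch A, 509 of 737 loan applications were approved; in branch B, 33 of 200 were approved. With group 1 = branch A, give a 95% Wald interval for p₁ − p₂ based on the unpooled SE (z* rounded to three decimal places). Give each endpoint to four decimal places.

p̂₁ = 0.69064, p̂₂ = 0.16500, so the observed difference is 0.52564.
Unpooled SE = √(p̂₁(1−p̂₁)/n₁ + p̂₂(1−p̂₂)/n₂) = √(0.000289901 + 0.000688875) = 0.031285.
For 95% confidence, z* = 1.960. Margin of error = 0.06132.
CI: 0.52564 ± 0.06132 = (0.4643, 0.5870).

(0.4643, 0.5870)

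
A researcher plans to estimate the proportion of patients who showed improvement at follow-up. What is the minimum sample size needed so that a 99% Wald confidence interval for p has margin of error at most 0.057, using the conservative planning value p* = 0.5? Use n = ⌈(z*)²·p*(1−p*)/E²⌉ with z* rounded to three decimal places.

n = 511

For 99% confidence, z* = 2.576.
p*(1−p*) = 0.2500.
(z*)²·p*(1−p*)/E² = 6.635776·0.2500/0.003249 = 510.601.
⌈510.601⌉ = 511.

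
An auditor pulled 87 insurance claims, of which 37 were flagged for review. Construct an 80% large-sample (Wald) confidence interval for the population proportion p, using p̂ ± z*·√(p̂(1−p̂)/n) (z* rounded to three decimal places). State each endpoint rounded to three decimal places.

(0.357, 0.493)

With x = 37 successes in n = 87, p̂ = 0.42529.
SE(p̂) = √(0.42529·0.57471/87) = 0.053004.
The 80% critical value is z* = 1.282.
Margin = 1.282·0.053004 = 0.06795.
Interval: 0.42529 ± 0.06795 → (0.357, 0.493).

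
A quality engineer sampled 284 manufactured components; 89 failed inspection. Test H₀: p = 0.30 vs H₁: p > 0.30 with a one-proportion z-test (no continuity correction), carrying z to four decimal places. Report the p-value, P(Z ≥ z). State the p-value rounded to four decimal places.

The sample proportion is 89/284 = 0.31338.
Null standard error: √(0.30·0.70/284) = √0.000739437 = 0.027193.
Test statistic (full precision, shown to 4 dp): z = (89/284 − 0.30)/SE₀ ≈ 0.4921.
From the standard normal, P(Z ≥ z) = 0.3113.

p-value = 0.3113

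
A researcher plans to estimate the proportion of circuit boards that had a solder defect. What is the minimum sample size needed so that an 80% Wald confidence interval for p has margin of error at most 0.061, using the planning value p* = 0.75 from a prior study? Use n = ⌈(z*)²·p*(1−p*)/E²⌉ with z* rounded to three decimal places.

n = 83

The 80% critical value is z* = 1.282.
p*(1−p*) = 0.75·0.25 = 0.1875.
Required n before rounding: 1.643524 × 0.1875 / 0.061² = 82.817.
⌈82.817⌉ = 83.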